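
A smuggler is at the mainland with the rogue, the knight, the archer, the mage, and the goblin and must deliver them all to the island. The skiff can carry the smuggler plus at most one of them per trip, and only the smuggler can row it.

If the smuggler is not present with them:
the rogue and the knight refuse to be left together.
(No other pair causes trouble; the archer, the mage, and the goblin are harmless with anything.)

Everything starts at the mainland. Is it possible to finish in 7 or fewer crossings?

No

Counting alone: the smuggler can take at most 1 across per trip to the island, so moving all 5 needs at least 5 loaded trips out, with a return between consecutive ones — at least 9 crossings.
Since 7 < 9, 7 crossings cannot be enough. (The shortest complete plan in fact takes 9:)
1. Smuggler goes to the island with the rogue.  [the mainland: the archer, the goblin, the knight, the mage | the island: the rogue]
2. Smuggler goes back to the mainland alone.  [the mainland: the archer, the goblin, the knight, the mage | the island: the rogue]
3. Smuggler goes to the island with the archer.  [the mainland: the goblin, the knight, the mage | the island: the archer, the rogue]
4. Smuggler goes back to the mainland alone.  [the mainland: the goblin, the knight, the mage | the island: the archer, the rogue]
5. Smuggler goes to the island with the mage.  [the mainland: the goblin, the knight | the island: the archer, the mage, the rogue]
6. Smuggler goes back to the mainland alone.  [the mainland: the goblin, the knight | the island: the archer, the mage, the rogue]
7. Smuggler goes to the island with the goblin.  [the mainland: the knight | the island: the archer, the goblin, the mage, the rogue]
8. Smuggler goes back to the mainland alone.  [the mainland: the knight | the island: the archer, the goblin, the mage, the rogue]
9. Smuggler goes to the island with the knight.  [the mainland: — | the island: the archer, the goblin, the knight, the mage, the rogue]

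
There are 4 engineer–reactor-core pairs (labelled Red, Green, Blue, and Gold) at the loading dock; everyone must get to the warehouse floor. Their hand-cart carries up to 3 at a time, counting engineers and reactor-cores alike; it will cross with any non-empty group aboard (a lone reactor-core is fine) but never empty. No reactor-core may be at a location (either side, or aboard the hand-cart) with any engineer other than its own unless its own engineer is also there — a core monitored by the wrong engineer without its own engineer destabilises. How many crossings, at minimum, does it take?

Counting alone: each trip to the warehouse floor takes at most 3 across and each return brings at least 1 back, so after t trips out (and t−1 returns) at most 3t − (t−1) of the 8 are across; that first reaches 8 at t = 4, so at least 7 crossings are needed.
The safety rule pushes this higher. Following every safe sequence of crossings, the most of the 8 that can be at the warehouse floor as the hand-cart arrives there on crossing 7 is 7 — never all 8.
So no plan with fewer than 9 crossings exists, and this one achieves 9:
1. engineer Red and reactor-core Red cross → the warehouse floor.
2. engineer Red crosses ← the loading dock.
3. engineer Green, engineer Red, and reactor-core Green cross → the warehouse floor.
4. engineer Red and reactor-core Red cross ← the loading dock.
5. engineer Blue, engineer Gold, and engineer Red cross → the warehouse floor.
6. reactor-core Green crosses ← the loading dock.
7. reactor-core Green and reactor-core Red cross → the warehouse floor.
8. reactor-core Red crosses ← the loading dock.
9. reactor-core Blue, reactor-core Gold, and reactor-core Red cross → the warehouse floor.

9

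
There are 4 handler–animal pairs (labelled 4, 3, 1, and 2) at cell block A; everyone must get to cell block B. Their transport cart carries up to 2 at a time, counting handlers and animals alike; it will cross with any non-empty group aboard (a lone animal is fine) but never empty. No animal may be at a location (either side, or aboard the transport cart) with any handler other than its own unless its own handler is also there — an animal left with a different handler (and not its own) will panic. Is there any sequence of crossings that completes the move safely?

Following every safe sequence of crossings from the start, the most of the 8 that can be at cell block B as the transport cart arrives there on crossings 1, 3, 5 is 2, 3, 4 respectively; the best ever achieved is 4 of 8.
From crossing 7 on, no configuration arises that was not already reachable earlier: only 44 distinct safe configurations (who is on which side, and where the transport cart is) can ever be reached, none of them has everyone across, and every continuation just revisits them. So no valid plan exists.

No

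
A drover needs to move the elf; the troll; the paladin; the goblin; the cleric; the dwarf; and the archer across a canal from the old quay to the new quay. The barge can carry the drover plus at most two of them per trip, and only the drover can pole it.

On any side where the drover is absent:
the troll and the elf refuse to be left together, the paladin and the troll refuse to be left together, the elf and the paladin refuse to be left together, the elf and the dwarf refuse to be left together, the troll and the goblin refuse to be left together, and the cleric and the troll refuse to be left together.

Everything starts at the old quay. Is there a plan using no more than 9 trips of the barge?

Counting alone: the drover can take at most 2 across per trip to the new quay, so moving all 7 needs at least 4 loaded trips out, with a return between consecutive ones — at least 7 crossings.
The safety rule pushes this higher. Following every safe sequence of crossings, the most of the 7 that can be at the new quay as the barge arrives there on crossings 7, 9 is 5, 6 respectively — never all 7.
So the move cannot be finished within 9 crossings. (The shortest complete plan takes 11:)
1. Drover goes to the new quay with the elf and the troll.
2. Drover goes back to the old quay with the elf.
3. Drover goes to the new quay with the elf and the goblin.
4. Drover goes back to the old quay with the troll.
5. Drover goes to the new quay with the cleric and the troll.
6. Drover goes back to the old quay with the troll.
7. Drover goes to the new quay with the archer and the troll.
8. Drover goes back to the old quay with the troll.
9. Drover goes to the new quay with the dwarf and the paladin.
10. Drover goes back to the old quay with the elf.
11. Drover goes to the new quay with the elf and the troll.

No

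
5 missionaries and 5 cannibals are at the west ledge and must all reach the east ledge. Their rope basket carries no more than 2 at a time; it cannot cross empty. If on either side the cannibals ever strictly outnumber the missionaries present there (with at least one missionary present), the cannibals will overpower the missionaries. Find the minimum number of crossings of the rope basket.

impossible

Following every safe sequence of crossings from the start, the most of the 10 that can be at the east ledge as the rope basket arrives there on crossings 1, 3, 5, 7 is 2, 3, 4, 5 respectively; the best ever achieved is 5 of 10.
From crossing 9 on, no configuration arises that was not already reachable earlier: only 13 distinct safe configurations (who is on which side, and where the rope basket is) can ever be reached, none of them has everyone across, and every continuation just revisits them. They are: 0 missionaries + 0 cannibals across (rope basket back at the start); 0 missionaries + 1 cannibal across (rope basket there); 0 missionaries + 1 cannibal across (rope basket back at the start); 0 missionaries + 2 cannibals across (rope basket there); 0 missionaries + 2 cannibals across (rope basket back at the start); 0 missionaries + 3 cannibals across (rope basket there); 0 missionaries + 3 cannibals across (rope basket back at the start); 0 missionaries + 4 cannibals across (rope basket there); 0 missionaries + 4 cannibals across (rope basket back at the start); 0 missionaries + 5 cannibals across (rope basket there); 1 missionary + 1 cannibal across (rope basket there); 1 missionary + 1 cannibal across (rope basket back at the start); 2 missionaries + 2 cannibals across (rope basket there). So no valid plan exists.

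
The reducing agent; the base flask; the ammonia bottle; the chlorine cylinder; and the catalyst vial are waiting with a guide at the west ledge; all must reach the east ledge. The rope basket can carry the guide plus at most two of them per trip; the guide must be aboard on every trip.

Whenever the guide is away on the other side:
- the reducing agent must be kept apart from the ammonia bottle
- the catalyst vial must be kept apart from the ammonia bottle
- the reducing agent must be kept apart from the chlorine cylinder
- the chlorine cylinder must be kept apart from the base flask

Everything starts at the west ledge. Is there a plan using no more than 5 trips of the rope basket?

Counting alone: the guide can take at most 2 across per trip to the east ledge, so moving all 5 needs at least 3 loaded trips out, with a return between consecutive ones — at least 5 crossings.
The safety rule pushes this higher. Following every safe sequence of crossings, the most of the 5 that can be at the east ledge as the rope basket arrives there on crossing 5 is 4 — never all 5.
So the move cannot be finished within 5 crossings. (The shortest complete plan takes 7:)
1. Guide goes to the east ledge with the ammonia bottle and the chlorine cylinder.
2. Guide goes back to the west ledge alone.
3. Guide goes to the east ledge with the reducing agent.
4. Guide goes back to the west ledge with the ammonia bottle and the chlorine cylinder.
5. Guide goes to the east ledge with the base flask and the catalyst vial.
6. Guide goes back to the west ledge alone.
7. Guide goes to the east ledge with the ammonia bottle and the chlorine cylinder.

No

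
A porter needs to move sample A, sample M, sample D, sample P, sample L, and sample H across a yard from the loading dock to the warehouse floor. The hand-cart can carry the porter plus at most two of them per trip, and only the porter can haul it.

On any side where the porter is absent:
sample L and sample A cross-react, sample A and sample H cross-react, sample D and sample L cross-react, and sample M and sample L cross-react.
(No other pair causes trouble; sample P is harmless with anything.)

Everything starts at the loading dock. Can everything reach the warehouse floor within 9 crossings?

Yes

Yes — this plan uses 7 crossings (≤ 9):
1. Porter goes to the warehouse floor with sample A and sample L.  [the loading dock: sample D, sample H, sample M, sample P | the warehouse floor: sample A, sample L]
2. Porter goes back to the loading dock with sample A.  [the loading dock: sample A, sample D, sample H, sample M, sample P | the warehouse floor: sample L]
3. Porter goes to the warehouse floor with sample A and sample M.  [the loading dock: sample D, sample H, sample P | the warehouse floor: sample A, sample L, sample M]
4. Porter goes back to the loading dock with sample L.  [the loading dock: sample D, sample H, sample L, sample P | the warehouse floor: sample A, sample M]
5. Porter goes to the warehouse floor with sample D and sample P.  [the loading dock: sample H, sample L | the warehouse floor: sample A, sample D, sample M, sample P]
6. Porter goes back to the loading dock alone.  [the loading dock: sample H, sample L | the warehouse floor: sample A, sample D, sample M, sample P]
7. Porter goes to the warehouse floor with sample H and sample L.  [the loading dock: — | the warehouse floor: sample A, sample D, sample H, sample L, sample M, sample P]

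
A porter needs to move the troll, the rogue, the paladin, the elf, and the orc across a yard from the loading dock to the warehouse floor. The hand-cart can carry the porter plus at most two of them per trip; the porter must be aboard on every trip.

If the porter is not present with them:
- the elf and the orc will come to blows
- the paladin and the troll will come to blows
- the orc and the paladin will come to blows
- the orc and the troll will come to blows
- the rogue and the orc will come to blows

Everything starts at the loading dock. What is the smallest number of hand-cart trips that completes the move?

Counting alone: the porter can take at most 2 across per trip to the warehouse floor, so moving all 5 needs at least 3 loaded trips out, with a return between consecutive ones — at least 5 crossings.
The safety rule pushes this higher. Following every safe sequence of crossings, the most of the 5 that can be at the warehouse floor as the hand-cart arrives there on crossing 5 is 4 — never all 5.
So no plan with fewer than 7 crossings exists, and this one achieves 7:
1. Porter goes to the warehouse floor with the orc and the troll.
2. Porter goes back to the loading dock with the troll.
3. Porter goes to the warehouse floor with the rogue and the troll.
4. Porter goes back to the loading dock with the orc.
5. Porter goes to the warehouse floor with the elf and the paladin.
6. Porter goes back to the loading dock with the troll.
7. Porter goes to the warehouse floor with the orc and the troll.

7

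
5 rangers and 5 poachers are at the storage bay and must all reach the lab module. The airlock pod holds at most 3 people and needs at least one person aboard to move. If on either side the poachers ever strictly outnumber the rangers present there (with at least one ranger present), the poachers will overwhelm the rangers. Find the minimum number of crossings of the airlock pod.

Counting alone: each trip to the lab module takes at most 3 across and each return brings at least 1 back, so after t trips out (and t−1 returns) at most 3t − (t−1) of the 10 are across; that first reaches 10 at t = 5, so at least 9 crossings are needed.
The safety rule pushes this higher. Following every safe sequence of crossings, the most of the 10 that can be at the lab module as the airlock pod arrives there on crossing 9 is 9 — never all 10.
So no plan with fewer than 11 crossings exists, and this one achieves 11:
1. 2 poachers → the lab module.  (the storage bay: 5R 3P; the lab module: 0R 2P)
2. 1 poacher ← the storage bay.  (the storage bay: 5R 4P; the lab module: 0R 1P)
3. 3 poachers → the lab module.  (the storage bay: 5R 1P; the lab module: 0R 4P)
4. 1 poacher ← the storage bay.  (the storage bay: 5R 2P; the lab module: 0R 3P)
5. 3 rangers → the lab module.  (the storage bay: 2R 2P; the lab module: 3R 3P)
6. 1 ranger and 1 poacher ← the storage bay.  (the storage bay: 3R 3P; the lab module: 2R 2P)
7. 3 rangers → the lab module.  (the storage bay: 0R 3P; the lab module: 5R 2P)
8. 1 poacher ← the storage bay.  (the storage bay: 0R 4P; the lab module: 5R 1P)
9. 2 poachers → the lab module.  (the storage bay: 0R 2P; the lab module: 5R 3P)
10. 1 poacher ← the storage bay.  (the storage bay: 0R 3P; the lab module: 5R 2P)
11. 3 poachers → the lab module.  (the storage bay: 0R 0P; the lab module: 5R 5P)

11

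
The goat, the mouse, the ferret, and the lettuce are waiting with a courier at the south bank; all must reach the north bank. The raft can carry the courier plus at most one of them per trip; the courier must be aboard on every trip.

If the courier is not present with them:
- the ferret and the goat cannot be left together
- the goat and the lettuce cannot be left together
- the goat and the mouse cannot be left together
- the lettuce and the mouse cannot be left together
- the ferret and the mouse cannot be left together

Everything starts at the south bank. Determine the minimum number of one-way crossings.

Whatever the first load, the items left behind include a forbidden pair without the courier. No opening move is safe, so no plan exists.

impossible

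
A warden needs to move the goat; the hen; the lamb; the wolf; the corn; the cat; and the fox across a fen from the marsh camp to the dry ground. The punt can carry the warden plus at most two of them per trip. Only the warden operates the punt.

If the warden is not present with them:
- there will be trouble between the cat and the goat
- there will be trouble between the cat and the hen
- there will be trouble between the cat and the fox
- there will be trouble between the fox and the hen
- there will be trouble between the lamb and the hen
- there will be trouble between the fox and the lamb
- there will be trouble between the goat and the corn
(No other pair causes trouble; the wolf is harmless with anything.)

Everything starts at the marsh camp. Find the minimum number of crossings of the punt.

Whatever the first load, the items left behind include a forbidden pair without the warden. No opening move is safe, so no plan exists.

impossible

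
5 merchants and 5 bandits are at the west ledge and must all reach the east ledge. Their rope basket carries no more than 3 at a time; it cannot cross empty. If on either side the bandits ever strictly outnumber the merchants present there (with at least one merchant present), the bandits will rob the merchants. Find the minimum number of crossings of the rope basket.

Counting alone: each trip to the east ledge takes at most 3 across and each return brings at least 1 back, so after t trips out (and t−1 returns) at most 3t − (t−1) of the 10 are across; that first reaches 10 at t = 5, so at least 9 crossings are needed.
The safety rule pushes this higher. Following every safe sequence of crossings, the most of the 10 that can be at the east ledge as the rope basket arrives there on crossing 9 is 9 — never all 10.
So no plan with fewer than 11 crossings exists, and this one achieves 11:
1. 2 bandits → the east ledge.  (the west ledge: 5M 3B; the east ledge: 0M 2B)
2. 1 bandit ← the west ledge.  (the west ledge: 5M 4B; the east ledge: 0M 1B)
3. 3 bandits → the east ledge.  (the west ledge: 5M 1B; the east ledge: 0M 4B)
4. 1 bandit ← the west ledge.  (the west ledge: 5M 2B; the east ledge: 0M 3B)
5. 3 merchants → the east ledge.  (the west ledge: 2M 2B; the east ledge: 3M 3B)
6. 1 merchant and 1 bandit ← the west ledge.  (the west ledge: 3M 3B; the east ledge: 2M 2B)
7. 3 merchants → the east ledge.  (the west ledge: 0M 3B; the east ledge: 5M 2B)
8. 1 bandit ← the west ledge.  (the west ledge: 0M 4B; the east ledge: 5M 1B)
9. 2 bandits → the east ledge.  (the west ledge: 0M 2B; the east ledge: 5M 3B)
10. 1 bandit ← the west ledge.  (the west ledge: 0M 3B; the east ledge: 5M 2B)
11. 3 bandits → the east ledge.  (the west ledge: 0M 0B; the east ledge: 5M 5B)

11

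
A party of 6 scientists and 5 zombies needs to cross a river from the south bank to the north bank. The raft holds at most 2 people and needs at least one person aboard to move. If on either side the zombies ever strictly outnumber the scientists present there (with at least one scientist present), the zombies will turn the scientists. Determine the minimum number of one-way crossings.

Counting alone: each trip to the north bank takes at most 2 across and each return brings at least 1 back, so after t trips out (and t−1 returns) at most 2t − (t−1) of the 11 are across; that first reaches 11 at t = 10, so at least 19 crossings are needed.
The plan below uses exactly 19 crossings, so it is optimal:
1. 2 zombies → the north bank.  (the south bank: 6S 3Z; the north bank: 0S 2Z)
2. 1 zombie ← the south bank.  (the south bank: 6S 4Z; the north bank: 0S 1Z)
3. 2 zombies → the north bank.  (the south bank: 6S 2Z; the north bank: 0S 3Z)
4. 1 zombie ← the south bank.  (the south bank: 6S 3Z; the north bank: 0S 2Z)
5. 2 scientists → the north bank.  (the south bank: 4S 3Z; the north bank: 2S 2Z)
6. 1 zombie ← the south bank.  (the south bank: 4S 4Z; the north bank: 2S 1Z)
7. 1 scientist and 1 zombie → the north bank.  (the south bank: 3S 3Z; the north bank: 3S 2Z)
8. 1 scientist ← the south bank.  (the south bank: 4S 3Z; the north bank: 2S 2Z)
9. 1 scientist and 1 zombie → the north bank.  (the south bank: 3S 2Z; the north bank: 3S 3Z)
10. 1 zombie ← the south bank.  (the south bank: 3S 3Z; the north bank: 3S 2Z)
11. 1 scientist and 1 zombie → the north bank.  (the south bank: 2S 2Z; the north bank: 4S 3Z)
12. 1 scientist ← the south bank.  (the south bank: 3S 2Z; the north bank: 3S 3Z)
13. 1 scientist and 1 zombie → the north bank.  (the south bank: 2S 1Z; the north bank: 4S 4Z)
14. 1 zombie ← the south bank.  (the south bank: 2S 2Z; the north bank: 4S 3Z)
15. 1 scientist and 1 zombie → the north bank.  (the south bank: 1S 1Z; the north bank: 5S 4Z)
16. 1 scientist ← the south bank.  (the south bank: 2S 1Z; the north bank: 4S 4Z)
17. 1 scientist and 1 zombie → the north bank.  (the south bank: 1S 0Z; the north bank: 5S 5Z)
18. 1 zombie ← the south bank.  (the south bank: 1S 1Z; the north bank: 5S 4Z)
19. 1 scientist and 1 zombie → the north bank.  (the south bank: 0S 0Z; the north bank: 6S 5Z)

19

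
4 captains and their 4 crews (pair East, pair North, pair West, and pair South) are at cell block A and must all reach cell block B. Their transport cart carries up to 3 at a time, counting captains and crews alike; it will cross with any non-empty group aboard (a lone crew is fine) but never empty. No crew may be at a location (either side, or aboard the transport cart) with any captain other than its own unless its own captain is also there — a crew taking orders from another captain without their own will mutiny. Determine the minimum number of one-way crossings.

9

Counting alone: each trip to cell block B takes at most 3 across and each return brings at least 1 back, so after t trips out (and t−1 returns) at most 3t − (t−1) of the 8 are across; that first reaches 8 at t = 4, so at least 7 crossings are needed.
The safety rule pushes this higher. Following every safe sequence of crossings, the most of the 8 that can be at cell block B as the transport cart arrives there on crossing 7 is 7 — never all 8.
So no plan with fewer than 9 crossings exists, and this one achieves 9:
1. captain East and crew East cross → cell block B.
2. captain East crosses ← cell block A.
3. captain East, captain North, and crew North cross → cell block B.
4. captain East and crew East cross ← cell block A.
5. captain East, captain South, and captain West cross → cell block B.
6. crew North crosses ← cell block A.
7. crew East and crew North cross → cell block B.
8. crew East crosses ← cell block A.
9. crew East, crew South, and crew West cross → cell block B.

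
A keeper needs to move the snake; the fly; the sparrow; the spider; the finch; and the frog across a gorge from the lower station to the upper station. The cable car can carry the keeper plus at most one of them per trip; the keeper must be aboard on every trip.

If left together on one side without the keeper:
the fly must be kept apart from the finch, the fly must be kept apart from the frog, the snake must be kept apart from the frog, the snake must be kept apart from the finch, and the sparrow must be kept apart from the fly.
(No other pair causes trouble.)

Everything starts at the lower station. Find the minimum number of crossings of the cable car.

impossible

Whatever the first load, the items left behind include a forbidden pair without the keeper. No opening move is safe, so no plan exists.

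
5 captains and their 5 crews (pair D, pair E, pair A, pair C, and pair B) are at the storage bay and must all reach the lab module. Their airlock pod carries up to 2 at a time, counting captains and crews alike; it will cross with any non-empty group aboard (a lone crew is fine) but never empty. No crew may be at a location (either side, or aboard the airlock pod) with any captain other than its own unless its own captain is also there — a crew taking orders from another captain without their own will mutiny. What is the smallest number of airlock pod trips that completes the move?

Following every safe sequence of crossings from the start, the most of the 10 that can be at the lab module as the airlock pod arrives there on crossings 1, 3, 5, 7 is 2, 3, 4, 5 respectively; the best ever achieved is 5 of 10.
From crossing 9 on, no configuration arises that was not already reachable earlier: only 82 distinct safe configurations (who is on which side, and where the airlock pod is) can ever be reached, none of them has everyone across, and every continuation just revisits them. So no valid plan exists.

impossible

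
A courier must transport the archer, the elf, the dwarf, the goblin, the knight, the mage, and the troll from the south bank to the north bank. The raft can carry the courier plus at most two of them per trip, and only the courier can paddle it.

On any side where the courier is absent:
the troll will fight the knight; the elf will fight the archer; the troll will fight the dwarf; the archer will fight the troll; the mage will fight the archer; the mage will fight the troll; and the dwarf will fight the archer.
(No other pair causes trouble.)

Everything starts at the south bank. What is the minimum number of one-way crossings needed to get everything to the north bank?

Counting alone: the courier can take at most 2 across per trip to the north bank, so moving all 7 needs at least 4 loaded trips out, with a return between consecutive ones — at least 7 crossings.
The safety rule pushes this higher. Following every safe sequence of crossings, the most of the 7 that can be at the north bank as the raft arrives there on crossings 7, 9 is 5, 6 respectively — never all 7.
So no plan with fewer than 11 crossings exists, and this one achieves 11:
1. Courier goes to the north bank with the archer and the troll.
2. Courier goes back to the south bank with the archer.
3. Courier goes to the north bank with the archer and the elf.
4. Courier goes back to the south bank with the archer.
5. Courier goes to the north bank with the archer and the goblin.
6. Courier goes back to the south bank with the archer.
7. Courier goes to the north bank with the dwarf and the mage.
8. Courier goes back to the south bank with the troll.
9. Courier goes to the north bank with the archer and the knight.
10. Courier goes back to the south bank with the archer.
11. Courier goes to the north bank with the archer and the troll.

11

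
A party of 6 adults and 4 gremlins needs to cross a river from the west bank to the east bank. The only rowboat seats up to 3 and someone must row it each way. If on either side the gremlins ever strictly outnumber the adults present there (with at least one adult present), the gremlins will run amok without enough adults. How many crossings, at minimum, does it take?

Counting alone: each trip to the east bank takes at most 3 across and each return brings at least 1 back, so after t trips out (and t−1 returns) at most 3t − (t−1) of the 10 are across; that first reaches 10 at t = 5, so at least 9 crossings are needed.
The plan below uses exactly 9 crossings, so it is optimal:
1. 2 gremlins → the east bank.  (the west bank: 6A 2G; the east bank: 0A 2G)
2. 1 gremlin ← the west bank.  (the west bank: 6A 3G; the east bank: 0A 1G)
3. 3 gremlins → the east bank.  (the west bank: 6A 0G; the east bank: 0A 4G)
4. 1 gremlin ← the west bank.  (the west bank: 6A 1G; the east bank: 0A 3G)
5. 3 adults → the east bank.  (the west bank: 3A 1G; the east bank: 3A 3G)
6. 1 gremlin ← the west bank.  (the west bank: 3A 2G; the east bank: 3A 2G)
7. 1 adult and 2 gremlins → the east bank.  (the west bank: 2A 0G; the east bank: 4A 4G)
8. 1 gremlin ← the west bank.  (the west bank: 2A 1G; the east bank: 4A 3G)
9. 2 adults and 1 gremlin → the east bank.  (the west bank: 0A 0G; the east bank: 6A 4G)

9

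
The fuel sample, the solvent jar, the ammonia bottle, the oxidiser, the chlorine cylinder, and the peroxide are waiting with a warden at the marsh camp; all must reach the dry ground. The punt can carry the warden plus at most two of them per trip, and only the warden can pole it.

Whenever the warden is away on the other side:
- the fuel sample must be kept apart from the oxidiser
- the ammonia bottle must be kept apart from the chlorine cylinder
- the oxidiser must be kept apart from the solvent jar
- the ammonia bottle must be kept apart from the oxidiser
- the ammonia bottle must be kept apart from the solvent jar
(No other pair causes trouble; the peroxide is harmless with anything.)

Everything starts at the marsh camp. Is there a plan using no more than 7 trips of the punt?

No

Counting alone: the warden can take at most 2 across per trip to the dry ground, so moving all 6 needs at least 3 loaded trips out, with a return between consecutive ones — at least 5 crossings.
The safety rule pushes this higher. Following every safe sequence of crossings, the most of the 6 that can be at the dry ground as the punt arrives there on crossings 5, 7 is 4, 5 respectively — never all 6.
So the move cannot be finished within 7 crossings. (The shortest complete plan takes 9:)
1. Warden goes to the dry ground with the ammonia bottle and the oxidiser.  [the marsh camp: the chlorine cylinder, the fuel sample, the peroxide, the solvent jar | the dry ground: the ammonia bottle, the oxidiser]
2. Warden goes back to the marsh camp with the ammonia bottle.  [the marsh camp: the ammonia bottle, the chlorine cylinder, the fuel sample, the peroxide, the solvent jar | the dry ground: the oxidiser]
3. Warden goes to the dry ground with the ammonia bottle and the fuel sample.  [the marsh camp: the chlorine cylinder, the peroxide, the solvent jar | the dry ground: the ammonia bottle, the fuel sample, the oxidiser]
4. Warden goes back to the marsh camp with the oxidiser.  [the marsh camp: the chlorine cylinder, the oxidiser, the peroxide, the solvent jar | the dry ground: the ammonia bottle, the fuel sample]
5. Warden goes to the dry ground with the chlorine cylinder and the solvent jar.  [the marsh camp: the oxidiser, the peroxide | the dry ground: the ammonia bottle, the chlorine cylinder, the fuel sample, the solvent jar]
6. Warden goes back to the marsh camp with the ammonia bottle.  [the marsh camp: the ammonia bottle, the oxidiser, the peroxide | the dry ground: the chlorine cylinder, the fuel sample, the solvent jar]
7. Warden goes to the dry ground with the ammonia bottle and the peroxide.  [the marsh camp: the oxidiser | the dry ground: the ammonia bottle, the chlorine cylinder, the fuel sample, the peroxide, the solvent jar]
8. Warden goes back to the marsh camp with the ammonia bottle.  [the marsh camp: the ammonia bottle, the oxidiser | the dry ground: the chlorine cylinder, the fuel sample, the peroxide, the solvent jar]
9. Warden goes to the dry ground with the ammonia bottle and the oxidiser.  [the marsh camp: — | the dry ground: the ammonia bottle, the chlorine cylinder, the fuel sample, the oxidiser, the peroxide, the solvent jar]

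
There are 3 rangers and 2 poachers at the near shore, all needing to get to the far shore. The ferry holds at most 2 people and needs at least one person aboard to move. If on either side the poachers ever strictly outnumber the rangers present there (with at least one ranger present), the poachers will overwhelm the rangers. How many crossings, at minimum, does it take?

7

Counting alone: each trip to the far shore takes at most 2 across and each return brings at least 1 back, so after t trips out (and t−1 returns) at most 2t − (t−1) of the 5 are across; that first reaches 5 at t = 4, so at least 7 crossings are needed.
The plan below uses exactly 7 crossings, so it is optimal:
1. 2 poachers → the far shore.  (the near shore: 3R 0P; the far shore: 0R 2P)
2. 1 poacher ← the near shore.  (the near shore: 3R 1P; the far shore: 0R 1P)
3. 2 rangers → the far shore.  (the near shore: 1R 1P; the far shore: 2R 1P)
4. 1 ranger ← the near shore.  (the near shore: 2R 1P; the far shore: 1R 1P)
5. 1 ranger and 1 poacher → the far shore.  (the near shore: 1R 0P; the far shore: 2R 2P)
6. 1 poacher ← the near shore.  (the near shore: 1R 1P; the far shore: 2R 1P)
7. 1 ranger and 1 poacher → the far shore.  (the near shore: 0R 0P; the far shore: 3R 2P)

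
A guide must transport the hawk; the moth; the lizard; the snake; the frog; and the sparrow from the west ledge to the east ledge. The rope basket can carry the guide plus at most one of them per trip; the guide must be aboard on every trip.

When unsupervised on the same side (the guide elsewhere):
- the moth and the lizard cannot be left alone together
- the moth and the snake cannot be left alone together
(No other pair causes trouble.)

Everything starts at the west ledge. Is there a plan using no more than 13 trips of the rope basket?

Yes

Yes — this plan uses 13 crossings (≤ 13):
1. Guide goes to the east ledge with the moth.  [the west ledge: the frog, the hawk, the lizard, the snake, the sparrow | the east ledge: the moth]
2. Guide goes back to the west ledge alone.  [the west ledge: the frog, the hawk, the lizard, the snake, the sparrow | the east ledge: the moth]
3. Guide goes to the east ledge with the hawk.  [the west ledge: the frog, the lizard, the snake, the sparrow | the east ledge: the hawk, the moth]
4. Guide goes back to the west ledge alone.  [the west ledge: the frog, the lizard, the snake, the sparrow | the east ledge: the hawk, the moth]
5. Guide goes to the east ledge with the lizard.  [the west ledge: the frog, the snake, the sparrow | the east ledge: the hawk, the lizard, the moth]
6. Guide goes back to the west ledge with the moth.  [the west ledge: the frog, the moth, the snake, the sparrow | the east ledge: the hawk, the lizard]
7. Guide goes to the east ledge with the snake.  [the west ledge: the frog, the moth, the sparrow | the east ledge: the hawk, the lizard, the snake]
8. Guide goes back to the west ledge alone.  [the west ledge: the frog, the moth, the sparrow | the east ledge: the hawk, the lizard, the snake]
9. Guide goes to the east ledge with the frog.  [the west ledge: the moth, the sparrow | the east ledge: the frog, the hawk, the lizard, the snake]
10. Guide goes back to the west ledge alone.  [the west ledge: the moth, the sparrow | the east ledge: the frog, the hawk, the lizard, the snake]
11. Guide goes to the east ledge with the sparrow.  [the west ledge: the moth | the east ledge: the frog, the hawk, the lizard, the snake, the sparrow]
12. Guide goes back to the west ledge alone.  [the west ledge: the moth | the east ledge: the frog, the hawk, the lizard, the snake, the sparrow]
13. Guide goes to the east ledge with the moth.  [the west ledge: — | the east ledge: the frog, the hawk, the lizard, the moth, the snake, the sparrow]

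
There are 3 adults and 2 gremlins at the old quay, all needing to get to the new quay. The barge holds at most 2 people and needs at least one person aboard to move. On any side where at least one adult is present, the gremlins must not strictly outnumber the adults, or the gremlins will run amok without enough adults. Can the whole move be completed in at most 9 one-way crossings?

Yes

Yes — this plan uses 7 crossings (≤ 9):
1. 2 gremlins → the new quay.  (the old quay: 3A 0G; the new quay: 0A 2G)
2. 1 gremlin ← the old quay.  (the old quay: 3A 1G; the new quay: 0A 1G)
3. 2 adults → the new quay.  (the old quay: 1A 1G; the new quay: 2A 1G)
4. 1 adult ← the old quay.  (the old quay: 2A 1G; the new quay: 1A 1G)
5. 1 adult and 1 gremlin → the new quay.  (the old quay: 1A 0G; the new quay: 2A 2G)
6. 1 gremlin ← the old quay.  (the old quay: 1A 1G; the new quay: 2A 1G)
7. 1 adult and 1 gremlin → the new quay.  (the old quay: 0A 0G; the new quay: 3A 2G)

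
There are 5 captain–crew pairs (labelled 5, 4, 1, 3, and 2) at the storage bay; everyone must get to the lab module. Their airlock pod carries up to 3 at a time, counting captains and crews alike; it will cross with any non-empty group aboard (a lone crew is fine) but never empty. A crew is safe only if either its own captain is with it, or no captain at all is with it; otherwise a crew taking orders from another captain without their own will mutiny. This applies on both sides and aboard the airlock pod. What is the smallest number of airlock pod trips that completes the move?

11

Counting alone: each trip to the lab module takes at most 3 across and each return brings at least 1 back, so after t trips out (and t−1 returns) at most 3t − (t−1) of the 10 are across; that first reaches 10 at t = 5, so at least 9 crossings are needed.
The safety rule pushes this higher. Following every safe sequence of crossings, the most of the 10 that can be at the lab module as the airlock pod arrives there on crossing 9 is 9 — never all 10.
So no plan with fewer than 11 crossings exists, and this one achieves 11:
1. captain 5 and crew 5 cross → the lab module.
2. captain 5 crosses ← the storage bay.
3. crew 1, crew 3, and crew 4 cross → the lab module.
4. crew 5 crosses ← the storage bay.
5. captain 1, captain 3, and captain 4 cross → the lab module.
6. captain 4 and crew 4 cross ← the storage bay.
7. captain 2, captain 4, and captain 5 cross → the lab module.
8. crew 1 crosses ← the storage bay.
9. crew 4 and crew 5 cross → the lab module.
10. crew 5 crosses ← the storage bay.
11. crew 1, crew 2, and crew 5 cross → the lab module.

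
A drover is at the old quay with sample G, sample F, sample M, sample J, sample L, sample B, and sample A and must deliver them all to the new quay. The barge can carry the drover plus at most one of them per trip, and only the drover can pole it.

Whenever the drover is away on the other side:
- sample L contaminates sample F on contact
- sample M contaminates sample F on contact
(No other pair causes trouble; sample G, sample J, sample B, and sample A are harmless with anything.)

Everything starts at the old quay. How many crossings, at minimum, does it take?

Counting alone: the drover can take at most 1 across per trip to the new quay, so moving all 7 needs at least 7 loaded trips out, with a return between consecutive ones — at least 13 crossings.
The safety rule pushes this higher. Following every safe sequence of crossings, the most of the 7 that can be at the new quay as the barge arrives there on crossing 13 is 6 — never all 7.
So no plan with fewer than 15 crossings exists, and this one achieves 15:
1. Drover goes to the new quay with sample F.
2. Drover goes back to the old quay alone.
3. Drover goes to the new quay with sample G.
4. Drover goes back to the old quay alone.
5. Drover goes to the new quay with sample M.
6. Drover goes back to the old quay with sample F.
7. Drover goes to the new quay with sample L.
8. Drover goes back to the old quay alone.
9. Drover goes to the new quay with sample J.
10. Drover goes back to the old quay alone.
11. Drover goes to the new quay with sample B.
12. Drover goes back to the old quay alone.
13. Drover goes to the new quay with sample A.
14. Drover goes back to the old quay alone.
15. Drover goes to the new quay with sample F.

15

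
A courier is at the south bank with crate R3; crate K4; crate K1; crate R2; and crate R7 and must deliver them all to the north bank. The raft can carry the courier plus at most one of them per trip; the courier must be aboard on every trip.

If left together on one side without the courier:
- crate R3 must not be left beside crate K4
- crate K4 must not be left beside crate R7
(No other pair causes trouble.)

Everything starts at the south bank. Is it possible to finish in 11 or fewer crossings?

Yes — this plan uses 11 crossings (≤ 11):
1. Courier goes to the north bank with crate K4.
2. Courier goes back to the south bank alone.
3. Courier goes to the north bank with crate R3.
4. Courier goes back to the south bank with crate K4.
5. Courier goes to the north bank with crate R7.
6. Courier goes back to the south bank alone.
7. Courier goes to the north bank with crate K1.
8. Courier goes back to the south bank alone.
9. Courier goes to the north bank with crate R2.
10. Courier goes back to the south bank alone.
11. Courier goes to the north bank with crate K4.

Yes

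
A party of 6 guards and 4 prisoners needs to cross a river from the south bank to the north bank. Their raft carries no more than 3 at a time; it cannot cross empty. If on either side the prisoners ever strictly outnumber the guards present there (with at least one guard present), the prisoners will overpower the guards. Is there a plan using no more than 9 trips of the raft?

Yes

Yes — this plan uses 9 crossings (≤ 9):
1. 2 prisoners → the north bank.  (the south bank: 6G 2P; the north bank: 0G 2P)
2. 1 prisoner ← the south bank.  (the south bank: 6G 3P; the north bank: 0G 1P)
3. 3 prisoners → the north bank.  (the south bank: 6G 0P; the north bank: 0G 4P)
4. 1 prisoner ← the south bank.  (the south bank: 6G 1P; the north bank: 0G 3P)
5. 3 guards → the north bank.  (the south bank: 3G 1P; the north bank: 3G 3P)
6. 1 prisoner ← the south bank.  (the south bank: 3G 2P; the north bank: 3G 2P)
7. 1 guard and 2 prisoners → the north bank.  (the south bank: 2G 0P; the north bank: 4G 4P)
8. 1 prisoner ← the south bank.  (the south bank: 2G 1P; the north bank: 4G 3P)
9. 2 guards and 1 prisoner → the north bank.  (the south bank: 0G 0P; the north bank: 6G 4P)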